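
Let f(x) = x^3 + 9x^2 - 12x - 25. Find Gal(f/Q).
C_3 (order 3)

The polynomial is an irreducible cubic over Q and its discriminant is 123201 = 351^2, a perfect square. For an irreducible cubic, a square discriminant forces the Galois group to be A_3, the cyclic group of order 3.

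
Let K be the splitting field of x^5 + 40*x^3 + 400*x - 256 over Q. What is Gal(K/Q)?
The polynomial f is an irreducible quintic over Q, so G = Gal(f/Q) is a transitive subgroup of S_5: one of C_5 (5T1, order 5), D_5 (5T2, order 10), F_20 (5T3, order 20), A_5 (5T4, order 60) or S_5 (5T5, order 120). The discriminant of f is 67108864000000 = 8192000^2, a perfect square, so G is contained in A_5. The transitive groups of degree 5 contained in A_5 are: C_5 (5T1, order 5), D_5 (5T2, order 10), A_5 (5T4, order 60). By Dedekind's theorem, for a prime p not dividing disc(f) the degrees of the irreducible factors of f mod p form the cycle type of an element of G. Factoring f modulo the 2 such primes p <= 7 (skipping 2, 5, which divide the discriminant), each new pattern first appears at: mod 3: f = (x^5 + x^3 + x + 2), pattern 5; mod 7: f = (x + 3)(x + 5)(x^3 + 6x^2 + 5x + 3), pattern 3+1+1. No other pattern occurs in this range, so the set of observed cycle types is {5, 3+1+1}. Among the candidates above, the only group containing elements of all these cycle types is A_5 (5T4) — each of C_5 (5T1), D_5 (5T2) lacks at least one of them. Hence G = A_5 (5T4), of order 60.

A_5, the alternating group on 5 letters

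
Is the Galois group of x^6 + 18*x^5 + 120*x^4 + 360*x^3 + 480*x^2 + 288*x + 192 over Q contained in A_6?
No

The polynomial is irreducible of degree 6 over Q. Its discriminant is -37572373905408, which is not a perfect square. A Galois group lies in the alternating group exactly when the discriminant is a square in Q, so the Galois group (S_3) is not contained in A_6.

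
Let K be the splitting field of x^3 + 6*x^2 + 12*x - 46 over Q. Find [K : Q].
The degree of the splitting field over Q equals the order of the Galois group, so first determine the group. The polynomial is an irreducible cubic over Q and its discriminant is -78732, which is not a perfect square. For an irreducible cubic, a non-square discriminant gives Galois group S_3. The Galois group S_3 (3T2) has order 6, so the splitting field has degree 6 over Q.

6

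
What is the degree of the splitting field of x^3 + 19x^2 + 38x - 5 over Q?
The degree of the splitting field over Q equals the order of the Galois group, so first determine the group. The polynomial is an irreducible cubic over Q and its discriminant is 373321 = 611^2, a perfect square. For an irreducible cubic, a square discriminant forces the Galois group to be A_3, the cyclic group of order 3. The Galois group C_3 (3T1) has order 3, so the splitting field has degree 3 over Q.

3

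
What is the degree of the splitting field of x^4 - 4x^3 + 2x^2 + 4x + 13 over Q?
4

The degree of the splitting field over Q equals the order of the Galois group, so first determine the group. The polynomial is an irreducible quartic over Q and its discriminant is 589824 = 768^2, a perfect square, so the Galois group is contained in A_4. The resolvent cubic y^3 - 2*y^2 - 68*y - 120 splits completely over Q, which gives the Klein four-group V_4. The Galois group V_4 (4T2) has order 4, so the splitting field has degree 4 over Q.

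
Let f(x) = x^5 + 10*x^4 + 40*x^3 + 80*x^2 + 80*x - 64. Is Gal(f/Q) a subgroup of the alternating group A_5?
No

The polynomial is irreducible of degree 5 over Q. Its discriminant is 265420800000, which is not a perfect square. A Galois group lies in the alternating group exactly when the discriminant is a square in Q, so the Galois group (F_20) is not contained in A_5.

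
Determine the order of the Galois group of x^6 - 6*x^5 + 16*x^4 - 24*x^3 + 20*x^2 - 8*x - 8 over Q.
The degree of the splitting field over Q equals the order of the Galois group, so first determine the group. The polynomial f is an irreducible sextic over Q, so G = Gal(f/Q) is one of the 16 transitive subgroups 6T1, ..., 6T16 of S_6. The discriminant of f is 2267283456 = 47616^2, a perfect square, so G is contained in A_6. The transitive groups of degree 6 contained in A_6 are: A_4 (6T4, order 12), S_4 (6T7, order 24), (C_3 x C_3) : C_4 (6T10, order 36), PSL(2,5) (6T12, order 60), A_6 (6T15, order 360). By Dedekind's theorem, for a prime p not dividing disc(f) the degrees of the irreducible factors of f mod p form the cycle type of an element of G. Factoring f modulo the 79 such primes p <= 421 (skipping 2, 3, 31, which divide the discriminant), each new pattern first appears at: mod 5: f = (x^3 + 2x^2 + x + 3)(x^3 + 2x^2 + x + 4), pattern 3+3; mod 11: f = (x + 2)(x + 7)(x^2 + 3x + 8)(x^2 + 4x + 7), pattern 2+2+1+1; mod 13: f = (x^2 + 11x + 6)(x^4 + 9x^3 + 2x^2 + 4x + 3), pattern 4+2; mod 67: f = (x + 1)(x + 9)(x + 29)(x + 36)(x + 56)(x + 64), pattern 1+1+1+1+1+1. No other pattern occurs in this range, so the set of observed cycle types is {3+3, 2+2+1+1, 4+2, 1+1+1+1+1+1}. The candidates containing elements of all these cycle types are S_4 (6T7) of order 24, (C_3 x C_3) : C_4 (6T10) of order 36, A_6 (6T15) of order 360; the others are excluded. The observed types are precisely the cycle types that occur in S_4 (6T7). Each of the other remaining candidates has further cycle types, and by the Chebotarev density theorem the matching factorization patterns would occur for a proportion of primes equal to their share of the group: (C_3 x C_3) : C_4 (6T10) additionally contains elements of type 3+1+1+1 (4 of its 36 elements, about 11% of primes); A_6 (6T15) additionally contains elements of type 5+1, 3+1+1+1 (184 of its 360 elements, about 51% of primes). None of the 79 primes tested shows any such pattern (for each of these groups the chance of that is below 10^-4), which rules them out. Hence G = S_4 (6T7), of order 24. The Galois group S_4 (6T7) has order 24, so the splitting field has degree 24 over Q.

24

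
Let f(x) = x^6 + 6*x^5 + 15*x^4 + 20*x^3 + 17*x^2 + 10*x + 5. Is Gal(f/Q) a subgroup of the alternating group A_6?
The polynomial is irreducible of degree 6 over Q. Its discriminant is -2508800, which is not a perfect square. A Galois group lies in the alternating group exactly when the discriminant is a square in Q, so the Galois group (S_4 x C_2) is not contained in A_6.

No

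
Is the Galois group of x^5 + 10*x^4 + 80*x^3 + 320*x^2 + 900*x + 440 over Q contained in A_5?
The polynomial is irreducible of degree 5 over Q. Its discriminant is 673506304000000 = 25952000^2, a perfect square. A Galois group lies in the alternating group exactly when the discriminant is a square in Q, so the Galois group (A_5) is contained in A_5.

Yes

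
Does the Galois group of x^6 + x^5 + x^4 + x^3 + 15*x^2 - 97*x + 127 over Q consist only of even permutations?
No

The polynomial is irreducible of degree 6 over Q. Its discriminant is -3074760881305687, which is not a perfect square. A Galois group lies in the alternating group exactly when the discriminant is a square in Q, so the Galois group (C_6) is not contained in A_6.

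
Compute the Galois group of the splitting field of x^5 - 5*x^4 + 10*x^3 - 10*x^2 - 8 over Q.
D_5

The polynomial f is an irreducible quintic over Q, so G = Gal(f/Q) is a transitive subgroup of S_5: one of C_5 (5T1, order 5), D_5 (5T2, order 10), F_20 (5T3, order 20), A_5 (5T4, order 60) or S_5 (5T5, order 120). The discriminant of f is 64000000 = 8000^2, a perfect square, so G is contained in A_5. The transitive groups of degree 5 contained in A_5 are: C_5 (5T1, order 5), D_5 (5T2, order 10), A_5 (5T4, order 60). By Dedekind's theorem, for a prime p not dividing disc(f) the degrees of the irreducible factors of f mod p form the cycle type of an element of G. Factoring f modulo the 23 such primes p <= 97 (skipping 2, 5, which divide the discriminant), each new pattern first appears at: mod 3: f = (x + 2)(x^2 + 1)(x^2 + 2x + 2), pattern 2+2+1; mod 7: f = (x^5 + 2x^4 + 3x^3 + 4x^2 + 6), pattern 5. No other pattern occurs in this range, so the set of observed cycle types is {2+2+1, 5}. The candidates containing elements of all these cycle types are D_5 (5T2) of order 10, A_5 (5T4) of order 60; the others are excluded. The observed types are precisely the cycle types that occur in D_5 (5T2) (apart from the identity). Each of the other remaining candidates has further cycle types, and by the Chebotarev density theorem the matching factorization patterns would occur for a proportion of primes equal to their share of the group: A_5 (5T4) additionally contains elements of type 3+1+1 (20 of its 60 elements, about 33% of primes). None of the 23 primes tested shows any such pattern (for each of these groups the chance of that is below 10^-4), which rules them out. Hence G = D_5 (5T2), of order 10.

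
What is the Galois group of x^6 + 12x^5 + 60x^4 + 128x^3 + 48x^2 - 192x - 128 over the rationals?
The polynomial f is an irreducible sextic over Q, so G = Gal(f/Q) is one of the 16 transitive subgroups 6T1, ..., 6T16 of S_6. The discriminant of f is 1352605460594688, which is not a perfect square, so G is not contained in A_6. The transitive groups of degree 6 not contained in A_6 are: C_6 (6T1, order 6), S_3 (6T2, order 6), D_6 (6T3, order 12), C_3 x S_3 (6T5, order 18), A_4 x C_2 (6T6, order 24), S_4 (6T8, order 24), S_3 x S_3 (6T9, order 36), S_4 x C_2 (6T11, order 48), (S_3 x S_3) : C_2 (6T13, order 72), PGL(2,5) (6T14, order 120), S_6 (6T16, order 720). By Dedekind's theorem, for a prime p not dividing disc(f) the degrees of the irreducible factors of f mod p form the cycle type of an element of G. Factoring f modulo the 79 such primes p <= 419 (skipping 2, 3, which divide the discriminant), each new pattern first appears at: mod 5: f = (x^6 + 2x^5 + 3x^3 + 3x^2 + 3x + 2), pattern 6; mod 7: f = (x^2 + x + 6)(x^2 + 5x + 3)(x^2 + 6x + 3), pattern 2+2+2; mod 11: f = (x + 1)(x + 9)(x^2 + 5x + 7)(x^2 + 8x + 6), pattern 2+2+1+1; mod 13: f = (x^3 + 6x^2 + 12x + 11)(x^3 + 6x^2 + 12x + 12), pattern 3+3; mod 97: f = (x + 3)(x + 6)(x + 37)(x + 45)(x + 52)(x + 63), pattern 1+1+1+1+1+1. No other pattern occurs in this range, so the set of observed cycle types is {6, 2+2+2, 2+2+1+1, 3+3, 1+1+1+1+1+1}. The candidates containing elements of all these cycle types are D_6 (6T3) of order 12, A_4 x C_2 (6T6) of order 24, S_3 x S_3 (6T9) of order 36, S_4 x C_2 (6T11) of order 48, (S_3 x S_3) : C_2 (6T13) of order 72, PGL(2,5) (6T14) of order 120, S_6 (6T16) of order 720; the others are excluded. The observed types are precisely the cycle types that occur in D_6 (6T3). Each of the other remaining candidates has further cycle types, and by the Chebotarev density theorem the matching factorization patterns would occur for a proportion of primes equal to their share of the group: A_4 x C_2 (6T6) additionally contains elements of type 2+1+1+1+1 (3 of its 24 elements, about 12% of primes); S_3 x S_3 (6T9) additionally contains elements of type 3+1+1+1 (4 of its 36 elements, about 11% of primes); S_4 x C_2 (6T11) additionally contains elements of type 4+2, 4+1+1, 2+1+1+1+1 (15 of its 48 elements, about 31% of primes); (S_3 x S_3) : C_2 (6T13) additionally contains elements of type 4+2, 3+2+1, 3+1+1+1, 2+1+1+1+1 (40 of its 72 elements, about 56% of primes); PGL(2,5) (6T14) additionally contains elements of type 5+1, 4+1+1 (54 of its 120 elements, about 45% of primes); S_6 (6T16) additionally contains elements of type 5+1, 4+2, 4+1+1, 3+2+1, 3+1+1+1, 2+1+1+1+1 (499 of its 720 elements, about 69% of primes). None of the 79 primes tested shows any such pattern (for each of these groups the chance of that is below 10^-4), which rules them out. Hence G = D_6 (6T3), of order 12.

D_6 (order 12)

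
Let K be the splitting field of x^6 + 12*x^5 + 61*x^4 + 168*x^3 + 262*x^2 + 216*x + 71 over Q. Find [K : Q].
12

The degree of the splitting field over Q equals the order of the Galois group, so first determine the group. The polynomial f is an irreducible sextic over Q, so G = Gal(f/Q) is one of the 16 transitive subgroups 6T1, ..., 6T16 of S_6. The discriminant of f is 153664 = 392^2, a perfect square, so G is contained in A_6. The transitive groups of degree 6 contained in A_6 are: A_4 (6T4, order 12), S_4 (6T7, order 24), (C_3 x C_3) : C_4 (6T10, order 36), PSL(2,5) (6T12, order 60), A_6 (6T15, order 360). By Dedekind's theorem, for a prime p not dividing disc(f) the degrees of the irreducible factors of f mod p form the cycle type of an element of G. Factoring f modulo the 33 such primes p <= 149 (skipping 2, 7, which divide the discriminant), each new pattern first appears at: mod 3: f = (x^3 + 2x + 1)(x^3 + 2x + 2), pattern 3+3; mod 13: f = (x + 8)(x + 9)(x^2 + 4x + 9)(x^2 + 4x + 10), pattern 2+2+1+1. No other pattern occurs in this range, so the set of observed cycle types is {3+3, 2+2+1+1}. The candidates containing elements of all these cycle types are A_4 (6T4) of order 12, S_4 (6T7) of order 24, (C_3 x C_3) : C_4 (6T10) of order 36, PSL(2,5) (6T12) of order 60, A_6 (6T15) of order 360; the others are excluded. The observed types are precisely the cycle types that occur in A_4 (6T4) (apart from the identity). Each of the other remaining candidates has further cycle types, and by the Chebotarev density theorem the matching factorization patterns would occur for a proportion of primes equal to their share of the group: S_4 (6T7) additionally contains elements of type 4+2 (6 of its 24 elements, about 25% of primes); (C_3 x C_3) : C_4 (6T10) additionally contains elements of type 4+2, 3+1+1+1 (22 of its 36 elements, about 61% of primes); PSL(2,5) (6T12) additionally contains elements of type 5+1 (24 of its 60 elements, about 40% of primes); A_6 (6T15) additionally contains elements of type 5+1, 4+2, 3+1+1+1 (274 of its 360 elements, about 76% of primes). None of the 33 primes tested shows any such pattern (for each of these groups the chance of that is below 10^-4), which rules them out. Hence G = A_4 (6T4), of order 12. The Galois group A_4 (6T4) has order 12, so the splitting field has degree 12 over Q.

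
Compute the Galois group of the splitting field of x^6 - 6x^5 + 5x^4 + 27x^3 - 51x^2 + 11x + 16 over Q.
PSL(2,5)

The polynomial f is an irreducible sextic over Q, so G = Gal(f/Q) is one of the 16 transitive subgroups 6T1, ..., 6T16 of S_6. The discriminant of f is 30991489 = 5567^2, a perfect square, so G is contained in A_6. The transitive groups of degree 6 contained in A_6 are: A_4 (6T4, order 12), S_4 (6T7, order 24), (C_3 x C_3) : C_4 (6T10, order 36), PSL(2,5) (6T12, order 60), A_6 (6T15, order 360). By Dedekind's theorem, for a prime p not dividing disc(f) the degrees of the irreducible factors of f mod p form the cycle type of an element of G. Factoring f modulo the 21 such primes p <= 79 (skipping 19, which divides the discriminant), each new pattern first appears at: mod 2: f = (x)(x^5 + x^3 + x^2 + x + 1), pattern 5+1; mod 7: f = (x^3 + 2x^2 + 4x + 5)(x^3 + 6x^2 + 3x + 6), pattern 3+3; mod 61: f = (x + 1)(x + 23)(x^2 + 44x + 55)(x^2 + 48x + 60), pattern 2+2+1+1. No other pattern occurs in this range, so the set of observed cycle types is {5+1, 3+3, 2+2+1+1}. The candidates containing elements of all these cycle types are PSL(2,5) (6T12) of order 60, A_6 (6T15) of order 360; the others are excluded. The observed types are precisely the cycle types that occur in PSL(2,5) (6T12) (apart from the identity). Each of the other remaining candidates has further cycle types, and by the Chebotarev density theorem the matching factorization patterns would occur for a proportion of primes equal to their share of the group: A_6 (6T15) additionally contains elements of type 4+2, 3+1+1+1 (130 of its 360 elements, about 36% of primes). None of the 21 primes tested shows any such pattern (for each of these groups the chance of that is below 10^-4), which rules them out. Hence G = PSL(2,5) (6T12), of order 60.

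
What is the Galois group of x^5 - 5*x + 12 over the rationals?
5T2: D_5

The polynomial f is an irreducible quintic over Q, so G = Gal(f/Q) is a transitive subgroup of S_5: one of C_5 (5T1, order 5), D_5 (5T2, order 10), F_20 (5T3, order 20), A_5 (5T4, order 60) or S_5 (5T5, order 120). The discriminant of f is 64000000 = 8000^2, a perfect square, so G is contained in A_5. The transitive groups of degree 5 contained in A_5 are: C_5 (5T1, order 5), D_5 (5T2, order 10), A_5 (5T4, order 60). By Dedekind's theorem, for a prime p not dividing disc(f) the degrees of the irreducible factors of f mod p form the cycle type of an element of G. Factoring f modulo the 23 such primes p <= 97 (skipping 2, 5, which divide the discriminant), each new pattern first appears at: mod 3: f = (x)(x^2 + x + 2)(x^2 + 2x + 2), pattern 2+2+1; mod 7: f = (x^5 + 2x + 5), pattern 5. No other pattern occurs in this range, so the set of observed cycle types is {2+2+1, 5}. The candidates containing elements of all these cycle types are D_5 (5T2) of order 10, A_5 (5T4) of order 60; the others are excluded. The observed types are precisely the cycle types that occur in D_5 (5T2) (apart from the identity). Each of the other remaining candidates has further cycle types, and by the Chebotarev density theorem the matching factorization patterns would occur for a proportion of primes equal to their share of the group: A_5 (5T4) additionally contains elements of type 3+1+1 (20 of its 60 elements, about 33% of primes). None of the 23 primes tested shows any such pattern (for each of these groups the chance of that is below 10^-4), which rules them out. Hence G = D_5 (5T2), of order 10.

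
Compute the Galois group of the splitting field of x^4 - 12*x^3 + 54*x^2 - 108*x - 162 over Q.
D_4

The polynomial is an irreducible quartic over Q and its discriminant is -3673320192, which is not a perfect square, so the Galois group is not contained in A_4. The resolvent cubic y^3 - 54*y^2 + 1944*y - 23328 has exactly one rational root, so the Galois group is C_4 or D_4. The quartic remains irreducible over Q(sqrt(disc)), so the group is D_4.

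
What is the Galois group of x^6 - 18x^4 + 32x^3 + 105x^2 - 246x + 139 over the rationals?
PGL(2,5) (also written S5(6))

The polynomial f is an irreducible sextic over Q, so G = Gal(f/Q) is one of the 16 transitive subgroups 6T1, ..., 6T16 of S_6. The discriminant of f is -391955289743808, which is not a perfect square, so G is not contained in A_6. The transitive groups of degree 6 not contained in A_6 are: C_6 (6T1, order 6), S_3 (6T2, order 6), D_6 (6T3, order 12), C_3 x S_3 (6T5, order 18), A_4 x C_2 (6T6, order 24), S_4 (6T8, order 24), S_3 x S_3 (6T9, order 36), S_4 x C_2 (6T11, order 48), (S_3 x S_3) : C_2 (6T13, order 72), PGL(2,5) (6T14, order 120), S_6 (6T16, order 720). By Dedekind's theorem, for a prime p not dividing disc(f) the degrees of the irreducible factors of f mod p form the cycle type of an element of G. Factoring f modulo the 21 such primes p <= 89 (skipping 2, 3, 7, which divide the discriminant), each new pattern first appears at: mod 5: f = (x^6 + 2x^4 + 2x^3 + 4x + 4), pattern 6; mod 11: f = (x + 9)(x^5 + 2x^4 + 8x^3 + 4x^2 + 3x + 2), pattern 5+1; mod 13: f = (x + 10)(x + 12)(x^4 + 4x^3 + 8x^2 + 3), pattern 4+1+1; mod 23: f = (x + 15)(x + 17)(x^2 + x + 10)(x^2 + 13x + 15), pattern 2+2+1+1; mod 43: f = (x^3 + 17x^2 + 34x + 37)(x^3 + 26x^2 + 22x + 27), pattern 3+3; mod 61: f = (x^2 + 12x + 44)(x^2 + 15x + 17)(x^2 + 34x + 43), pattern 2+2+2. No other pattern occurs in this range, so the set of observed cycle types is {6, 5+1, 4+1+1, 2+2+1+1, 3+3, 2+2+2}. The candidates containing elements of all these cycle types are PGL(2,5) (6T14) of order 120, S_6 (6T16) of order 720; the others are excluded. The observed types are precisely the cycle types that occur in PGL(2,5) (6T14) (apart from the identity). Each of the other remaining candidates has further cycle types, and by the Chebotarev density theorem the matching factorization patterns would occur for a proportion of primes equal to their share of the group: S_6 (6T16) additionally contains elements of type 4+2, 3+2+1, 3+1+1+1, 2+1+1+1+1 (265 of its 720 elements, about 37% of primes). None of the 21 primes tested shows any such pattern (for each of these groups the chance of that is below 10^-4), which rules them out. Hence G = PGL(2,5) (6T14), of order 120.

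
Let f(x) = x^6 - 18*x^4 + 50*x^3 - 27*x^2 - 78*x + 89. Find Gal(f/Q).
6T6: A_4 x C_2

The polynomial f is an irreducible sextic over Q, so G = Gal(f/Q) is one of the 16 transitive subgroups 6T1, ..., 6T16 of S_6. The discriminant of f is -30366624190464, which is not a perfect square, so G is not contained in A_6. The transitive groups of degree 6 not contained in A_6 are: C_6 (6T1, order 6), S_3 (6T2, order 6), D_6 (6T3, order 12), C_3 x S_3 (6T5, order 18), A_4 x C_2 (6T6, order 24), S_4 (6T8, order 24), S_3 x S_3 (6T9, order 36), S_4 x C_2 (6T11, order 48), (S_3 x S_3) : C_2 (6T13, order 72), PGL(2,5) (6T14, order 120), S_6 (6T16, order 720). By Dedekind's theorem, for a prime p not dividing disc(f) the degrees of the irreducible factors of f mod p form the cycle type of an element of G. Factoring f modulo the 33 such primes p <= 149 (skipping 2, 3, which divide the discriminant), each new pattern first appears at: mod 5: f = (x^3 + 2x^2 + 4x + 2)(x^3 + 3x^2 + 2x + 2), pattern 3+3; mod 7: f = (x^6 + 3x^4 + x^3 + x^2 + 6x + 5), pattern 6; mod 17: f = (x + 7)(x + 16)(x^2 + 3x + 5)(x^2 + 8x + 13), pattern 2+2+1+1; mod 19: f = (x + 4)(x + 5)(x + 9)(x + 15)(x^2 + 5x + 16), pattern 2+1+1+1+1; mod 71: f = (x^2 + 32x + 46)(x^2 + 50x + 24)(x^2 + 60x + 66), pattern 2+2+2. No other pattern occurs in this range, so the set of observed cycle types is {3+3, 6, 2+2+1+1, 2+1+1+1+1, 2+2+2}. The candidates containing elements of all these cycle types are A_4 x C_2 (6T6) of order 24, S_4 x C_2 (6T11) of order 48, (S_3 x S_3) : C_2 (6T13) of order 72, S_6 (6T16) of order 720; the others are excluded. The observed types are precisely the cycle types that occur in A_4 x C_2 (6T6) (apart from the identity). Each of the other remaining candidates has further cycle types, and by the Chebotarev density theorem the matching factorization patterns would occur for a proportion of primes equal to their share of the group: S_4 x C_2 (6T11) additionally contains elements of type 4+2, 4+1+1 (12 of its 48 elements, about 25% of primes); (S_3 x S_3) : C_2 (6T13) additionally contains elements of type 4+2, 3+2+1, 3+1+1+1 (34 of its 72 elements, about 47% of primes); S_6 (6T16) additionally contains elements of type 5+1, 4+2, 4+1+1, 3+2+1, 3+1+1+1 (484 of its 720 elements, about 67% of primes). None of the 33 primes tested shows any such pattern (for each of these groups the chance of that is below 10^-4), which rules them out. Hence G = A_4 x C_2 (6T6), of order 24.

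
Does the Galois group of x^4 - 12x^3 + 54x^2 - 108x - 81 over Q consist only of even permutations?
No

The polynomial is irreducible of degree 4 over Q. Its discriminant is -1088391168, which is not a perfect square. A Galois group lies in the alternating group exactly when the discriminant is a square in Q, so the Galois group (D_4) is not contained in A_4.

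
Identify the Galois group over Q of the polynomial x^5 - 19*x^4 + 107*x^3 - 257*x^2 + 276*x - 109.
The polynomial f is an irreducible quintic over Q, so G = Gal(f/Q) is a transitive subgroup of S_5: one of C_5 (5T1, order 5), D_5 (5T2, order 10), F_20 (5T3, order 20), A_5 (5T4, order 60) or S_5 (5T5, order 120). The discriminant of f is 7745089 = 2783^2, a perfect square, so G is contained in A_5. The transitive groups of degree 5 contained in A_5 are: C_5 (5T1, order 5), D_5 (5T2, order 10), A_5 (5T4, order 60). By Dedekind's theorem, for a prime p not dividing disc(f) the degrees of the irreducible factors of f mod p form the cycle type of an element of G. Factoring f modulo the 14 such primes p <= 53 (skipping 11, 23, which divide the discriminant), each new pattern first appears at: mod 2: f = (x^5 + x^4 + x^3 + x^2 + 1), pattern 5; mod 43: f = (x + 2)(x + 11)(x + 29)(x + 32)(x + 36), pattern 1+1+1+1+1. No other pattern occurs in this range, so the set of observed cycle types is {5, 1+1+1+1+1}. The candidates containing elements of all these cycle types are C_5 (5T1) of order 5, D_5 (5T2) of order 10, A_5 (5T4) of order 60; the others are excluded. The observed types are precisely the cycle types that occur in C_5 (5T1). Each of the other remaining candidates has further cycle types, and by the Chebotarev density theorem the matching factorization patterns would occur for a proportion of primes equal to their share of the group: D_5 (5T2) additionally contains elements of type 2+2+1 (5 of its 10 elements, about 50% of primes); A_5 (5T4) additionally contains elements of type 3+1+1, 2+2+1 (35 of its 60 elements, about 58% of primes). None of the 14 primes tested shows any such pattern (for each of these groups the chance of that is below 10^-4), which rules them out. Hence G = C_5 (5T1), of order 5.

C_5 (order 5)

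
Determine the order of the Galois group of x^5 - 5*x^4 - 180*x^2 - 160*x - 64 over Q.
10

The degree of the splitting field over Q equals the order of the Galois group, so first determine the group. The polynomial f is an irreducible quintic over Q, so G = Gal(f/Q) is a transitive subgroup of S_5: one of C_5 (5T1, order 5), D_5 (5T2, order 10), F_20 (5T3, order 20), A_5 (5T4, order 60) or S_5 (5T5, order 120). The discriminant of f is 681836544000000 = 26112000^2, a perfect square, so G is contained in A_5. The transitive groups of degree 5 contained in A_5 are: C_5 (5T1, order 5), D_5 (5T2, order 10), A_5 (5T4, order 60). By Dedekind's theorem, for a prime p not dividing disc(f) the degrees of the irreducible factors of f mod p form the cycle type of an element of G. Factoring f modulo the 23 such primes p <= 103 (skipping 2, 3, 5, 17, which divide the discriminant), each new pattern first appears at: mod 7: f = (x^5 + 2x^4 + 2x^2 + x + 6), pattern 5; mod 29: f = (x + 16)(x^2 + 15x + 22)(x^2 + 22x + 13), pattern 2+2+1. No other pattern occurs in this range, so the set of observed cycle types is {5, 2+2+1}. The candidates containing elements of all these cycle types are D_5 (5T2) of order 10, A_5 (5T4) of order 60; the others are excluded. The observed types are precisely the cycle types that occur in D_5 (5T2) (apart from the identity). Each of the other remaining candidates has further cycle types, and by the Chebotarev density theorem the matching factorization patterns would occur for a proportion of primes equal to their share of the group: A_5 (5T4) additionally contains elements of type 3+1+1 (20 of its 60 elements, about 33% of primes). None of the 23 primes tested shows any such pattern (for each of these groups the chance of that is below 10^-4), which rules them out. Hence G = D_5 (5T2), of order 10. The Galois group D_5 (5T2) has order 10, so the splitting field has degree 10 over Q.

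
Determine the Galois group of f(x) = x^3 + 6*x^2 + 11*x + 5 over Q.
The polynomial is an irreducible cubic over Q and its discriminant is -23, which is not a perfect square. For an irreducible cubic, a non-square discriminant gives Galois group S_3.

S_3 (also written S3)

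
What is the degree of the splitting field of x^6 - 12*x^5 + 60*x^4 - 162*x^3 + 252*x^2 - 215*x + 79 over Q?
The degree of the splitting field over Q equals the order of the Galois group, so first determine the group. The polynomial f is an irreducible sextic over Q, so G = Gal(f/Q) is one of the 16 transitive subgroups 6T1, ..., 6T16 of S_6. The discriminant of f is -43531, which is not a perfect square, so G is not contained in A_6. The transitive groups of degree 6 not contained in A_6 are: C_6 (6T1, order 6), S_3 (6T2, order 6), D_6 (6T3, order 12), C_3 x S_3 (6T5, order 18), A_4 x C_2 (6T6, order 24), S_4 (6T8, order 24), S_3 x S_3 (6T9, order 36), S_4 x C_2 (6T11, order 48), (S_3 x S_3) : C_2 (6T13, order 72), PGL(2,5) (6T14, order 120), S_6 (6T16, order 720). By Dedekind's theorem, for a prime p not dividing disc(f) the degrees of the irreducible factors of f mod p form the cycle type of an element of G. Factoring f modulo the 4 such primes p <= 7, each new pattern first appears at: mod 2: f = (x^6 + x + 1), pattern 6; mod 3: f = (x + 2)(x^2 + 2x + 2)(x^3 + 2x^2 + x + 1), pattern 3+2+1; mod 5: f = (x^3 + 3x + 2)(x^3 + 3x^2 + 2x + 2), pattern 3+3; mod 7: f = (x + 2)(x^5 + 4x^3 + 5x^2 + 4x + 1), pattern 5+1. No other pattern occurs in this range, so the set of observed cycle types is {6, 3+2+1, 3+3, 5+1}. Among the candidates above, the only group containing elements of all these cycle types is S_6 (6T16); every other candidate lacks at least one of them. Hence G = S_6 (6T16), of order 720. The Galois group S_6 (6T16) has order 720, so the splitting field has degree 720 over Q.

720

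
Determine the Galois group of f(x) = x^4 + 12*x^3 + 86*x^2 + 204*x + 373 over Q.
V_4, the Klein four-group

The polynomial is an irreducible quartic over Q and its discriminant is 8996143104 = 94848^2, a perfect square, so the Galois group is contained in A_4. The resolvent cubic y^3 - 86*y^2 + 956*y + 32984 splits completely over Q, which gives the Klein four-group V_4.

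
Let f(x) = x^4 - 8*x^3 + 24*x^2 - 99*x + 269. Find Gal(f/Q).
The polynomial is an irreducible quartic over Q and its discriminant is -112679563, which is not a perfect square, so the Galois group is not contained in A_4. The resolvent cubic y^3 - 24*y^2 - 284*y - 1193 is irreducible over Q. An irreducible resolvent with non-square discriminant gives S_4.

S_4 (also written S4)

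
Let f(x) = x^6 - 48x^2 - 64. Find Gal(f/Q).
The polynomial f is an irreducible sextic over Q, so G = Gal(f/Q) is one of the 16 transitive subgroups 6T1, ..., 6T16 of S_6. The discriminant of f is 450868486864896 = 21233664^2, a perfect square, so G is contained in A_6. The transitive groups of degree 6 contained in A_6 are: A_4 (6T4, order 12), S_4 (6T7, order 24), (C_3 x C_3) : C_4 (6T10, order 36), PSL(2,5) (6T12, order 60), A_6 (6T15, order 360). By Dedekind's theorem, for a prime p not dividing disc(f) the degrees of the irreducible factors of f mod p form the cycle type of an element of G. Factoring f modulo the 33 such primes p <= 149 (skipping 2, 3, which divide the discriminant), each new pattern first appears at: mod 5: f = (x^3 + 2x^2 + 2x + 3)(x^3 + 3x^2 + 2x + 2), pattern 3+3; mod 17: f = (x + 4)(x + 13)(x^2 + 5)(x^2 + 11), pattern 2+2+1+1; mod 71: f = (x + 7)(x + 8)(x + 10)(x + 61)(x + 63)(x + 64), pattern 1+1+1+1+1+1. No other pattern occurs in this range, so the set of observed cycle types is {3+3, 2+2+1+1, 1+1+1+1+1+1}. The candidates containing elements of all these cycle types are A_4 (6T4) of order 12, S_4 (6T7) of order 24, (C_3 x C_3) : C_4 (6T10) of order 36, PSL(2,5) (6T12) of order 60, A_6 (6T15) of order 360; the others are excluded. The observed types are precisely the cycle types that occur in A_4 (6T4). Each of the other remaining candidates has further cycle types, and by the Chebotarev density theorem the matching factorization patterns would occur for a proportion of primes equal to their share of the group: S_4 (6T7) additionally contains elements of type 4+2 (6 of its 24 elements, about 25% of primes); (C_3 x C_3) : C_4 (6T10) additionally contains elements of type 4+2, 3+1+1+1 (22 of its 36 elements, about 61% of primes); PSL(2,5) (6T12) additionally contains elements of type 5+1 (24 of its 60 elements, about 40% of primes); A_6 (6T15) additionally contains elements of type 5+1, 4+2, 3+1+1+1 (274 of its 360 elements, about 76% of primes). None of the 33 primes tested shows any such pattern (for each of these groups the chance of that is below 10^-4), which rules them out. Hence G = A_4 (6T4), of order 12.

A_4 (also written A4)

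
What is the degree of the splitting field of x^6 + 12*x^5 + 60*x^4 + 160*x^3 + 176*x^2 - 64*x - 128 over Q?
48

The degree of the splitting field over Q equals the order of the Galois group, so first determine the group. The polynomial f is an irreducible sextic over Q, so G = Gal(f/Q) is one of the 16 transitive subgroups 6T1, ..., 6T16 of S_6. The discriminant of f is -3603718079512576, which is not a perfect square, so G is not contained in A_6. The transitive groups of degree 6 not contained in A_6 are: C_6 (6T1, order 6), S_3 (6T2, order 6), D_6 (6T3, order 12), C_3 x S_3 (6T5, order 18), A_4 x C_2 (6T6, order 24), S_4 (6T8, order 24), S_3 x S_3 (6T9, order 36), S_4 x C_2 (6T11, order 48), (S_3 x S_3) : C_2 (6T13, order 72), PGL(2,5) (6T14, order 120), S_6 (6T16, order 720). By Dedekind's theorem, for a prime p not dividing disc(f) the degrees of the irreducible factors of f mod p form the cycle type of an element of G. Factoring f modulo the 67 such primes p <= 347 (skipping 2, 229, which divide the discriminant), each new pattern first appears at: mod 3: f = (x^6 + x^3 + 2x^2 + 2x + 1), pattern 6; mod 5: f = (x^3 + x + 1)(x^3 + 2x^2 + 4x + 2), pattern 3+3; mod 7: f = (x + 5)(x + 6)(x^4 + x^3 + 5x^2 + 5x + 6), pattern 4+1+1; mod 13: f = (x^2 + 4x + 11)(x^4 + 8x^3 + 4x^2 + 4x + 12), pattern 4+2; mod 23: f = (x^2 + 4x + 6)(x^2 + 14x + 4)(x^2 + 17x + 10), pattern 2+2+2; mod 29: f = (x + 11)(x + 22)(x^2 + 2x + 28)(x^2 + 6x + 7), pattern 2+2+1+1; mod 193: f = (x + 7)(x + 14)(x + 90)(x + 107)(x + 183)(x + 190), pattern 1+1+1+1+1+1; mod 347: f = (x + 8)(x + 47)(x + 304)(x + 343)(x^2 + 4x + 330), pattern 2+1+1+1+1. No other pattern occurs in this range, so the set of observed cycle types is {6, 3+3, 4+1+1, 4+2, 2+2+2, 2+2+1+1, 1+1+1+1+1+1, 2+1+1+1+1}. The candidates containing elements of all these cycle types are S_4 x C_2 (6T11) of order 48, S_6 (6T16) of order 720; the others are excluded. The observed types are precisely the cycle types that occur in S_4 x C_2 (6T11). Each of the other remaining candidates has further cycle types, and by the Chebotarev density theorem the matching factorization patterns would occur for a proportion of primes equal to their share of the group: S_6 (6T16) additionally contains elements of type 5+1, 3+2+1, 3+1+1+1 (304 of its 720 elements, about 42% of primes). None of the 67 primes tested shows any such pattern (for each of these groups the chance of that is below 10^-4), which rules them out. Hence G = S_4 x C_2 (6T11), of order 48. The Galois group S_4 x C_2 (6T11) has order 48, so the splitting field has degree 48 over Q.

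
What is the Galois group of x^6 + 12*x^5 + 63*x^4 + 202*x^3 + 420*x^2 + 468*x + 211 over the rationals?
PGL(2,5), S_5 acting on 6 points

The polynomial f is an irreducible sextic over Q, so G = Gal(f/Q) is one of the 16 transitive subgroups 6T1, ..., 6T16 of S_6. The discriminant of f is -28010528989632, which is not a perfect square, so G is not contained in A_6. The transitive groups of degree 6 not contained in A_6 are: C_6 (6T1, order 6), S_3 (6T2, order 6), D_6 (6T3, order 12), C_3 x S_3 (6T5, order 18), A_4 x C_2 (6T6, order 24), S_4 (6T8, order 24), S_3 x S_3 (6T9, order 36), S_4 x C_2 (6T11, order 48), (S_3 x S_3) : C_2 (6T13, order 72), PGL(2,5) (6T14, order 120), S_6 (6T16, order 720). By Dedekind's theorem, for a prime p not dividing disc(f) the degrees of the irreducible factors of f mod p form the cycle type of an element of G. Factoring f modulo the 21 such primes p <= 89 (skipping 2, 3, 7, which divide the discriminant), each new pattern first appears at: mod 5: f = (x^6 + 2x^5 + 3x^4 + 2x^3 + 3x + 1), pattern 6; mod 11: f = (x + 6)(x^5 + 6x^4 + 5x^3 + 7x^2 + 4x + 4), pattern 5+1; mod 13: f = (x + 1)(x + 7)(x^4 + 4x^3 + 11x^2 + 8x + 6), pattern 4+1+1; mod 23: f = (x + 5)(x + 18)(x^2 + 3x + 11)(x^2 + 9x + 4), pattern 2+2+1+1; mod 43: f = (x^3 + 6x^2 + 12x + 39)(x^3 + 6x^2 + 15x + 1), pattern 3+3; mod 61: f = (x^2 + 32x + 5)(x^2 + 50x + 55)(x^2 + 52x + 56), pattern 2+2+2. No other pattern occurs in this range, so the set of observed cycle types is {6, 5+1, 4+1+1, 2+2+1+1, 3+3, 2+2+2}. The candidates containing elements of all these cycle types are PGL(2,5) (6T14) of order 120, S_6 (6T16) of order 720; the others are excluded. The observed types are precisely the cycle types that occur in PGL(2,5) (6T14) (apart from the identity). Each of the other remaining candidates has further cycle types, and by the Chebotarev density theorem the matching factorization patterns would occur for a proportion of primes equal to their share of the group: S_6 (6T16) additionally contains elements of type 4+2, 3+2+1, 3+1+1+1, 2+1+1+1+1 (265 of its 720 elements, about 37% of primes). None of the 21 primes tested shows any such pattern (for each of these groups the chance of that is below 10^-4), which rules them out. Hence G = PGL(2,5) (6T14), of order 120.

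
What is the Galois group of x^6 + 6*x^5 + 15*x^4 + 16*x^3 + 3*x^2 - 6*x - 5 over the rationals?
The polynomial f is an irreducible sextic over Q, so G = Gal(f/Q) is one of the 16 transitive subgroups 6T1, ..., 6T16 of S_6. The discriminant of f is 40310784, which is not a perfect square, so G is not contained in A_6. The transitive groups of degree 6 not contained in A_6 are: C_6 (6T1, order 6), S_3 (6T2, order 6), D_6 (6T3, order 12), C_3 x S_3 (6T5, order 18), A_4 x C_2 (6T6, order 24), S_4 (6T8, order 24), S_3 x S_3 (6T9, order 36), S_4 x C_2 (6T11, order 48), (S_3 x S_3) : C_2 (6T13, order 72), PGL(2,5) (6T14, order 120), S_6 (6T16, order 720). By Dedekind's theorem, for a prime p not dividing disc(f) the degrees of the irreducible factors of f mod p form the cycle type of an element of G. Factoring f modulo the 14 such primes p <= 53 (skipping 2, 3, which divide the discriminant), each new pattern first appears at: mod 5: f = (x)(x + 4)(x^2 + 3x + 3)(x^2 + 4x + 2), pattern 2+2+1+1; mod 7: f = (x^6 + 6x^5 + x^4 + 2x^3 + 3x^2 + x + 2), pattern 6; mod 19: f = (x + 11)(x + 14)(x + 16)(x^3 + 3x^2 + 3x + 4), pattern 3+1+1+1; mod 31: f = (x^2 + 10)(x^2 + 14x + 6)(x^2 + 23x + 18), pattern 2+2+2; mod 43: f = (x^3 + 3x^2 + 3x + 6)(x^3 + 3x^2 + 3x + 35), pattern 3+3. No other pattern occurs in this range, so the set of observed cycle types is {2+2+1+1, 6, 3+1+1+1, 2+2+2, 3+3}. The candidates containing elements of all these cycle types are S_3 x S_3 (6T9) of order 36, (S_3 x S_3) : C_2 (6T13) of order 72, S_6 (6T16) of order 720; the others are excluded. The observed types are precisely the cycle types that occur in S_3 x S_3 (6T9) (apart from the identity). Each of the other remaining candidates has further cycle types, and by the Chebotarev density theorem the matching factorization patterns would occur for a proportion of primes equal to their share of the group: (S_3 x S_3) : C_2 (6T13) additionally contains elements of type 4+2, 3+2+1, 2+1+1+1+1 (36 of its 72 elements, about 50% of primes); S_6 (6T16) additionally contains elements of type 5+1, 4+2, 4+1+1, 3+2+1, 2+1+1+1+1 (459 of its 720 elements, about 64% of primes). None of the 14 primes tested shows any such pattern (for each of these groups the chance of that is below 10^-4), which rules them out. Hence G = S_3 x S_3 (6T9), of order 36.

S_3 x S_3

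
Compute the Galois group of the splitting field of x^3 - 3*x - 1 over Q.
C_3 (also written C3)

The polynomial is an irreducible cubic over Q and its discriminant is 81 = 9^2, a perfect square. For an irreducible cubic, a square discriminant forces the Galois group to be A_3, the cyclic group of order 3.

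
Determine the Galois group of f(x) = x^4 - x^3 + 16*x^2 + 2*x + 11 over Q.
The polynomial is an irreducible quartic over Q and its discriminant is 8530021, which is not a perfect square, so the Galois group is not contained in A_4. The resolvent cubic y^3 - 16*y^2 - 46*y + 689 is irreducible over Q. An irreducible resolvent with non-square discriminant gives S_4.

S_4, the symmetric group on 4 letters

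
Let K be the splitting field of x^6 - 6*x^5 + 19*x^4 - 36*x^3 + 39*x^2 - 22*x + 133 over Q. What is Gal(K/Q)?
The polynomial f is an irreducible sextic over Q, so G = Gal(f/Q) is one of the 16 transitive subgroups 6T1, ..., 6T16 of S_6. The discriminant of f is -1849378557919232, which is not a perfect square, so G is not contained in A_6. The transitive groups of degree 6 not contained in A_6 are: C_6 (6T1, order 6), S_3 (6T2, order 6), D_6 (6T3, order 12), C_3 x S_3 (6T5, order 18), A_4 x C_2 (6T6, order 24), S_4 (6T8, order 24), S_3 x S_3 (6T9, order 36), S_4 x C_2 (6T11, order 48), (S_3 x S_3) : C_2 (6T13, order 72), PGL(2,5) (6T14, order 120), S_6 (6T16, order 720). By Dedekind's theorem, for a prime p not dividing disc(f) the degrees of the irreducible factors of f mod p form the cycle type of an element of G. Factoring f modulo the 29 such primes p <= 127 (skipping 2, 29, which divide the discriminant), each new pattern first appears at: mod 3: f = (x^3 + x^2 + 2x + 1)(x^3 + 2x^2 + 1), pattern 3+3; mod 5: f = (x^6 + 4x^5 + 4x^4 + 4x^3 + 4x^2 + 3x + 3), pattern 6; mod 7: f = (x)(x + 5)(x^4 + 3x^3 + 4x^2 + 4), pattern 4+1+1; mod 17: f = (x + 6)(x + 9)(x^2 + 2x + 6)(x^2 + 11x + 14), pattern 2+2+1+1; mod 23: f = (x^2 + x + 8)(x^2 + 18x + 14)(x^2 + 21x + 17), pattern 2+2+2; mod 67: f = (x^2 + 65x + 57)(x^4 + 63x^3 + 21x^2 + 33x + 47), pattern 4+2; mod 127: f = (x + 6)(x + 46)(x + 79)(x + 119)(x^2 + 125x + 104), pattern 2+1+1+1+1. No other pattern occurs in this range, so the set of observed cycle types is {3+3, 6, 4+1+1, 2+2+1+1, 2+2+2, 4+2, 2+1+1+1+1}. The candidates containing elements of all these cycle types are S_4 x C_2 (6T11) of order 48, S_6 (6T16) of order 720; the others are excluded. The observed types are precisely the cycle types that occur in S_4 x C_2 (6T11) (apart from the identity). Each of the other remaining candidates has further cycle types, and by the Chebotarev density theorem the matching factorization patterns would occur for a proportion of primes equal to their share of the group: S_6 (6T16) additionally contains elements of type 5+1, 3+2+1, 3+1+1+1 (304 of its 720 elements, about 42% of primes). None of the 29 primes tested shows any such pattern (for each of these groups the chance of that is below 10^-4), which rules them out. Hence G = S_4 x C_2 (6T11), of order 48.

6T11: S_4 x C_2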